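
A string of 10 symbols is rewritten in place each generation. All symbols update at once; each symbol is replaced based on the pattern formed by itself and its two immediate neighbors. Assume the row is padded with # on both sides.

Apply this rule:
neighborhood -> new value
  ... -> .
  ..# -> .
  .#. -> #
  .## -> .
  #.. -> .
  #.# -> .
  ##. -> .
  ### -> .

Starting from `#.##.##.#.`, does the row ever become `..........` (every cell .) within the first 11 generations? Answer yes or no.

no

generation 1: ........#.
generation 2: ........#.  (fixed point — unchanged through generation 11)
generation 11 is ........#., still not uniform .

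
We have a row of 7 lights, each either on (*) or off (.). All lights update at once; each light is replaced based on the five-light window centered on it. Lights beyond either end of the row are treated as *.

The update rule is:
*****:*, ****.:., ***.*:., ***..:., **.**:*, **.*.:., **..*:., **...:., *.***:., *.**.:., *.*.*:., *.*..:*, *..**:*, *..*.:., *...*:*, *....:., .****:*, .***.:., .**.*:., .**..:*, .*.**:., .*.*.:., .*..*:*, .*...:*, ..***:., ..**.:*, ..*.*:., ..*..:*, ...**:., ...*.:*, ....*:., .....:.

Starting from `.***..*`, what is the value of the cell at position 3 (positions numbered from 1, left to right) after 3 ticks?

.

*....*.
....*..
...****
position 3 holds .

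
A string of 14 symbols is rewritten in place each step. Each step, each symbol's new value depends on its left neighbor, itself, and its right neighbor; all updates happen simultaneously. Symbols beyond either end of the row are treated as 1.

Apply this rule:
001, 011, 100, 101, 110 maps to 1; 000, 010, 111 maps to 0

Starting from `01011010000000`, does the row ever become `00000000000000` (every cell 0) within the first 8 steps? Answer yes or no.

10111101000001
11100110100011
00111111010110
11100001101111
00110011111000
11111110001101
00000011011111
10000111110000
step 8 is 10000111110000, still not uniform 0

no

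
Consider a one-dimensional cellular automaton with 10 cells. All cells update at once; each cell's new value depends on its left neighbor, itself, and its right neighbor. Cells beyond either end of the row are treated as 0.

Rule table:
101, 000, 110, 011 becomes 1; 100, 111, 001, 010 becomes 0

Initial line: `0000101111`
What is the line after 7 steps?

step 1: 1110011001
step 2: 1010011000
step 3: 0100011011
step 4: 0001011111
step 5: 1100110001
step 6: 1100110100
step 7: 1100111001

1100111001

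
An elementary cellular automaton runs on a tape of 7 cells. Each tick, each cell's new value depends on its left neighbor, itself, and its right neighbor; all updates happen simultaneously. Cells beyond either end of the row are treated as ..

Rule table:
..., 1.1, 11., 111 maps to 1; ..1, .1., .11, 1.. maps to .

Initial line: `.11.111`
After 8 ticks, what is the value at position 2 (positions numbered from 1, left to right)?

.

..11.11
1..11.1
....11.
111..1.
.11....
..1.111
1..1.11
....1.1
position 2 holds .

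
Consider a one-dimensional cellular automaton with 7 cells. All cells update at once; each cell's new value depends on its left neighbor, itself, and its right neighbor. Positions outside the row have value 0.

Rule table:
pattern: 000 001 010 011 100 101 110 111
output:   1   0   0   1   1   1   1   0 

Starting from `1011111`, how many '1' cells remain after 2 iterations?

4

0110001
0111100
count of 1: 4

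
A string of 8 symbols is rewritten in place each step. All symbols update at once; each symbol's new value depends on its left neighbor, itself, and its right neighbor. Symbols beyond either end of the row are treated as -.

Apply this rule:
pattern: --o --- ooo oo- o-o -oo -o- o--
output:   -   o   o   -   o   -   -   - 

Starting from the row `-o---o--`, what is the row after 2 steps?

oo---o--

step 1: ---o---o
step 2: oo---o--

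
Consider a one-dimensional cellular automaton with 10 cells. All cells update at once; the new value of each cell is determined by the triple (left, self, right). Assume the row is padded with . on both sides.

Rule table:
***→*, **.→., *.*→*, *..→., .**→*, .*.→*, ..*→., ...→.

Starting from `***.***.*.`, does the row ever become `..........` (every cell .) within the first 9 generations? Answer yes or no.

no

**.***.**.
*.***.**..
****.**...
***.**....
**.**.....
*.**......
***.......
**........
*.........
generation 9 is *........., still not uniform .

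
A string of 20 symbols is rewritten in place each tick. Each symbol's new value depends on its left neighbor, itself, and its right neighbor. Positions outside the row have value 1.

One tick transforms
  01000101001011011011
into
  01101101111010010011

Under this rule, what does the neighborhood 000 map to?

0

At position 3 the neighborhood is 000; the next row has 0 there.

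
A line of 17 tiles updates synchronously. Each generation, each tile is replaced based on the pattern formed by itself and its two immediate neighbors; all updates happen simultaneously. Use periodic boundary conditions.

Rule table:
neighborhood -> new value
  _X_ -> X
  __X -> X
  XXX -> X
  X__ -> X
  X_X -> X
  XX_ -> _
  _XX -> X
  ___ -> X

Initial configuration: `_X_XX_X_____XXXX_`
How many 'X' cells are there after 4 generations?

generation 1: XXXX_XXXXXXXXXX_X
generation 2: XXX_XXXXXXXXXX_XX
generation 3: XX_XXXXXXXXXX_XXX
generation 4: X_XXXXXXXXXX_XXXX
count of X: 15

15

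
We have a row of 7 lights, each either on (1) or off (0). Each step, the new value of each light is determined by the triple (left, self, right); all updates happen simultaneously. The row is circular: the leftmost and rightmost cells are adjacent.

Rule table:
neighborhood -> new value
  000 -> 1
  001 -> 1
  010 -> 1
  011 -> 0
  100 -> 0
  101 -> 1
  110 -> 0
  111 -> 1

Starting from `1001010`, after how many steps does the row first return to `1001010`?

step 1: 1011111
step 2: 0101111
step 3: 1110110
step 4: 0101001
step 5: 1111011
step 6: 1110101
step 7: 1101110
step 8: 0010101
step 9: 0111111
step 10: 1011110
step 11: 1101101
step 12: 1010010
step 13: 1110111
step 14: 1101011
step 15: 1011101
step 16: 0101010
step 17: 1111110
step 18: 0111101
step 19: 1011011
step 20: 0100101
step 21: 1101111
step 22: 1010111
step 23: 0111011
step 24: 1010100
step 25: 1111101
step 26: 1111010
step 27: 0110111
step 28: 1001010

28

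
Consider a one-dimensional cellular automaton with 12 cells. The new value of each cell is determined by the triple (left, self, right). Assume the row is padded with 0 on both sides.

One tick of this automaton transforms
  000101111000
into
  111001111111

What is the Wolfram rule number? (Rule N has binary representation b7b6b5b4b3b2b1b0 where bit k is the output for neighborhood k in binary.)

position 6: 111 → 1  (bit 7 = 1)
position 8: 110 → 1  (bit 6 = 1)
position 4: 101 → 0  (bit 5 = 0)
position 9: 100 → 1  (bit 4 = 1)
position 5: 011 → 1  (bit 3 = 1)
position 3: 010 → 0  (bit 2 = 0)
position 2: 001 → 1  (bit 1 = 1)
position 0: 000 → 1  (bit 0 = 1)
bits b7..b0 = 11011011 = 219

219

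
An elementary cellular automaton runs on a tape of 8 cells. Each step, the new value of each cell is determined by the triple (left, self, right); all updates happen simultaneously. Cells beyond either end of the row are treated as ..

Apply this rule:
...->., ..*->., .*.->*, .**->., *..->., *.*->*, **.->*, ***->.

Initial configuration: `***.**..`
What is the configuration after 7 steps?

..**.*..
...***..
.....*..
.....*..  (fixed point — unchanged through step 7)

.....*..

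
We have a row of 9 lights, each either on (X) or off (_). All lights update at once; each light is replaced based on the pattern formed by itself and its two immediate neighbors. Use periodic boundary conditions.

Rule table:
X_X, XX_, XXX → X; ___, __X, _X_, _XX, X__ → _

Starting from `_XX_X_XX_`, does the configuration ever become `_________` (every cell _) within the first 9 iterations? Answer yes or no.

iteration 1: __XX_X_X_
iteration 2: ___XX_X__
iteration 3: ____XX___
iteration 4: _____X___
iteration 5: _________
all cells are _ at iteration 5

yes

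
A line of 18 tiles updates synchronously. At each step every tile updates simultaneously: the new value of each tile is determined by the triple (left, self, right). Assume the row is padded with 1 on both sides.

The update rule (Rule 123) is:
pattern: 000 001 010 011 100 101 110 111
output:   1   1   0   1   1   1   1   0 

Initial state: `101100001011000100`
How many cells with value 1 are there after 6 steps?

6

step 1: 111111110111111011
step 2: 000000011100001110
step 3: 111111110111111011  (repeats step 1; period 2)
step 6: 000000011100001110
count of 1: 6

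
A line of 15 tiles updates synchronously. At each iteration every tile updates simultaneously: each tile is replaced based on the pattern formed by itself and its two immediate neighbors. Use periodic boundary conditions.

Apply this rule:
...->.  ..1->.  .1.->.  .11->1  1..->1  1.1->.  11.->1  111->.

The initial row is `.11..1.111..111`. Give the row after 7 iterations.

1......111...11

.111...1.11.1.1
.1.11....11....
...111...111...
...1.11..1.11..
.....111...111.
.....1.11..1.11
1......111...11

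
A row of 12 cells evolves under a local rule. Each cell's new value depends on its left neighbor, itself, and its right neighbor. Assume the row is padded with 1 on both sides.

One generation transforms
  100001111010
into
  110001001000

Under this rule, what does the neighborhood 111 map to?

0

At position 6 the neighborhood is 111; the next row has 0 there.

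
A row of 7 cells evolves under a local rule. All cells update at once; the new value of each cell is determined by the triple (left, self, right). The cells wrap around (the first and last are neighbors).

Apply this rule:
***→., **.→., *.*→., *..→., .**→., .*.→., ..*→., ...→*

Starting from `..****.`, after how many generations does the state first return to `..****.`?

*......
..****.

2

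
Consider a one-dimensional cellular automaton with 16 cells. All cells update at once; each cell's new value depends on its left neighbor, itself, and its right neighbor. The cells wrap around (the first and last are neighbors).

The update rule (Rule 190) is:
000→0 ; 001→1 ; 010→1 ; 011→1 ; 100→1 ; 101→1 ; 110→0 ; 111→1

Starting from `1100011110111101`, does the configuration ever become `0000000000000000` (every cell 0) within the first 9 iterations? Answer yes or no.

1010111101111011
0111111011110111
1111110111101110
1111101111011101
1111011110111011
1110111101110111
1101111011101111
1011110111011111
0111101110111111
iteration 9 is 0111101110111111, still not uniform 0

no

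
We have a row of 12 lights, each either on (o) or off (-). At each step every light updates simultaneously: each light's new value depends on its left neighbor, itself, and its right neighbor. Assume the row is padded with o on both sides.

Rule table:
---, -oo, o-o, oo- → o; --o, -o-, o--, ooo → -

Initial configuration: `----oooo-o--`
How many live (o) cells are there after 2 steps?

7

step 1: -oo-o--oo---
step 2: oooo---oo-o-
count of o: 7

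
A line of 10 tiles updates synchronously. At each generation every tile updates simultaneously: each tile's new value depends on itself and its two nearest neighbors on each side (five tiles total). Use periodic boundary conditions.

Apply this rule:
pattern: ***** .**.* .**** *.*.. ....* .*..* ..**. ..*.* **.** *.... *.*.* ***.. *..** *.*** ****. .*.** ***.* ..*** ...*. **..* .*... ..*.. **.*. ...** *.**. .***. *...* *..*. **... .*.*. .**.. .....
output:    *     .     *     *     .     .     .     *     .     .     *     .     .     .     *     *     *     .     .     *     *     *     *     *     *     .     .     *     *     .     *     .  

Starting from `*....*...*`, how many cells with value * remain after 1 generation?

5

**...**.*.
count of *: 5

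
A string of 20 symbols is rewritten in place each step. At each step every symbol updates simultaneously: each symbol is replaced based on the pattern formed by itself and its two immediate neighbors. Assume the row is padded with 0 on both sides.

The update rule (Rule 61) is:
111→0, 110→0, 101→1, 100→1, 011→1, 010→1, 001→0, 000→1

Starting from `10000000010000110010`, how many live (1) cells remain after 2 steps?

11111111011110101011
10000000110001111110
count of 1: 9

9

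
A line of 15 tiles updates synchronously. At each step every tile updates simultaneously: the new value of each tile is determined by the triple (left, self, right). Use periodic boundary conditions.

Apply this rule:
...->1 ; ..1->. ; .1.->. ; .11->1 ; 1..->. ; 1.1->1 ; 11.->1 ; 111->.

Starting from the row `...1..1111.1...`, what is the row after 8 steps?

..1.1.11111..1.

11....1..11..11
.1.11....11..1.
..111.11.11....
1.1.1111111.111
11.11.....111..
11111.111.1.1..
1...111.11.1...
..1.1.11111..1.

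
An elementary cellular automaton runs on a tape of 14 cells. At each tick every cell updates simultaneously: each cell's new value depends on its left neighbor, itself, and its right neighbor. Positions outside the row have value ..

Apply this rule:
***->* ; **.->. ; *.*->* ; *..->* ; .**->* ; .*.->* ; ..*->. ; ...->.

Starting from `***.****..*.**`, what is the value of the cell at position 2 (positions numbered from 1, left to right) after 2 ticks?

**.****.*.***.
*.****.*****.*
position 2 holds .

.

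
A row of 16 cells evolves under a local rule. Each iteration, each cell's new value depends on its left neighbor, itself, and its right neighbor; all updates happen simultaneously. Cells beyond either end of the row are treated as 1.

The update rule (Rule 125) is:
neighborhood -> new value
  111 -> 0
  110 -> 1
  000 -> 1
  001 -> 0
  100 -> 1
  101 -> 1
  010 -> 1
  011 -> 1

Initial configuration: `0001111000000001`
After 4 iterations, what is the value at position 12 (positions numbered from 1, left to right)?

iteration 1: 1101001111111101
iteration 2: 0111101000000111
iteration 3: 1100111111110100
iteration 4: 0110100000011110
position 12 holds 1

1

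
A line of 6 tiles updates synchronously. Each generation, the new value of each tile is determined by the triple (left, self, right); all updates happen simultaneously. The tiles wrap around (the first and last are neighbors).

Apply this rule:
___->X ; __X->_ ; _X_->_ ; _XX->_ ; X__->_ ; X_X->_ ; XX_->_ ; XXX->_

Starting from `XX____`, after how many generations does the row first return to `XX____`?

___XX_
XX____

2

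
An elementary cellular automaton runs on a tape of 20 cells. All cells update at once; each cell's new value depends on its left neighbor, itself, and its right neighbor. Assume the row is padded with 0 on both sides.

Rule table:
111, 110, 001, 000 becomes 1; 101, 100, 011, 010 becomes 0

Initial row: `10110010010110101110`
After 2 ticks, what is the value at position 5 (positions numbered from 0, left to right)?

0

00010100100010000110
11100001001100111010
position 5 holds 0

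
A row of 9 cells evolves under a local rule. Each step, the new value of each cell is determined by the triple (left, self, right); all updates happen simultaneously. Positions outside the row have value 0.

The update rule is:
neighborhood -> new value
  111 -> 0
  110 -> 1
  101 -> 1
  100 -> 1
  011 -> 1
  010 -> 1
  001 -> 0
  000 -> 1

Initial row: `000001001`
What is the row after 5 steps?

100000111

step 1: 111101101
step 2: 100111111
step 3: 110100001
step 4: 111111101
step 5: 100000111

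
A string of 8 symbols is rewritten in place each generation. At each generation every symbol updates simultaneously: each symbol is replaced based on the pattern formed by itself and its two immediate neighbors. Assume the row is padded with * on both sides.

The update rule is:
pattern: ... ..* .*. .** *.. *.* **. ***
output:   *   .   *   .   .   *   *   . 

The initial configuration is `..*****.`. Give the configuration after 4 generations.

*.*.****

......**
.****...
*...*.*.
*.*.****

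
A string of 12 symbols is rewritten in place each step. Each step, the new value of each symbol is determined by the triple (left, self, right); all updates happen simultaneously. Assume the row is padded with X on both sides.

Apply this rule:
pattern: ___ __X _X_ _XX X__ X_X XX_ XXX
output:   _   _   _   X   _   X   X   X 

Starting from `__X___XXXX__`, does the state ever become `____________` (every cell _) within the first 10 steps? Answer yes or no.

______XXXX__
______XXXX__  (fixed point — unchanged through step 10)
step 10 is ______XXXX__, still not uniform _

no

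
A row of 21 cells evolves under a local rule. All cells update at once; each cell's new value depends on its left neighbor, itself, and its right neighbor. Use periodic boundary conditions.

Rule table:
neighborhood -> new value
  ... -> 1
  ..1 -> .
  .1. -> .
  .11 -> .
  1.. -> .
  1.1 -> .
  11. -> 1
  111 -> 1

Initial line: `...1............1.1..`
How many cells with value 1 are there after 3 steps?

11...1111111111.....1
11.1..111111111.111..
.1.....11111111..11..
count of 1: 11

11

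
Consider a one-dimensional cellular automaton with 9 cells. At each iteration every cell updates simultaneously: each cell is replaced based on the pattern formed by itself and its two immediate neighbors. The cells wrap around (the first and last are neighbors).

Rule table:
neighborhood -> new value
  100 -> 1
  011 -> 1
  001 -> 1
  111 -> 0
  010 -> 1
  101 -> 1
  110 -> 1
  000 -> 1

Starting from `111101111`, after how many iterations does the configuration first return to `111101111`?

000111000
111101111

2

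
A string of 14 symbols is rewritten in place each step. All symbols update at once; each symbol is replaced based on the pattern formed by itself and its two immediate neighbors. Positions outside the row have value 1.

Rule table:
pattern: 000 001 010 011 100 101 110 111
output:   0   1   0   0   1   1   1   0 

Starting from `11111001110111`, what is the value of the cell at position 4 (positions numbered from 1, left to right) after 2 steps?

00001110011000
10010011101101
position 4 holds 1

1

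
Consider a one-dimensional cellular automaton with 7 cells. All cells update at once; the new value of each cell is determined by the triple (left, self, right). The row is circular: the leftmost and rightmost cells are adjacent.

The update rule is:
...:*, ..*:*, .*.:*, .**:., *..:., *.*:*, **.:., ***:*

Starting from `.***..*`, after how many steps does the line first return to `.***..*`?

28

*.*..**
.**.*.*
*..****
..*.***
.***.*.
*.*.**.
****..*
***..*.
.*..***
**.*.*.
..*****
.*.***.
***.*..
.*.**.*
***..**
**..*.*
*..***.
*.*.*.*
.*****.
*.***..
**.*..*
*.**.*.
**..***
*..*.**
..***.*
.*.*.**
*****..
.***..*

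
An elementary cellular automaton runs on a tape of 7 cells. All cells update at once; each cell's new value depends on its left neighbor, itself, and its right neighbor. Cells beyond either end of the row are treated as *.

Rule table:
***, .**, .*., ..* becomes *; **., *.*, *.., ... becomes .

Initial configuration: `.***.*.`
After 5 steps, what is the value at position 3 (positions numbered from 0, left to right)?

.**..*.
.*..**.
.*.**..
.*.*..*
.*.*.**
position 3 holds *

*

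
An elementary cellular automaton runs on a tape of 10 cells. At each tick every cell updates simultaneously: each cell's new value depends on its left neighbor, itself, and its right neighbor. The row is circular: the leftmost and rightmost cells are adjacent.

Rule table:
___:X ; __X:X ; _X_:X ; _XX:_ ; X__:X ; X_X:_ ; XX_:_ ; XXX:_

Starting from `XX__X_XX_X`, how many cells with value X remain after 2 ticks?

__XXX_____
XX___XXXXX
count of X: 7

7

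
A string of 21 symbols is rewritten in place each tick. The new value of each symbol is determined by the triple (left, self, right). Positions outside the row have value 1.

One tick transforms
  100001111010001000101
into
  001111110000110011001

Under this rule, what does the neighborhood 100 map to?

At position 1 the neighborhood is 100; the next row has 0 there.

0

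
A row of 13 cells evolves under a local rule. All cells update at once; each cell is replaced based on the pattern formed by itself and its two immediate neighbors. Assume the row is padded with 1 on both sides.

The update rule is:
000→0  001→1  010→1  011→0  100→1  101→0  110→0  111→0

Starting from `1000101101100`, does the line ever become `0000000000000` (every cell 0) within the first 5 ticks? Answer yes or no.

tick 1: 0101100000011
tick 2: 0100010000100
tick 3: 0110111001111
tick 4: 0000000110000
tick 5: 1000001001001
tick 5 is 1000001001001, still not uniform 0

no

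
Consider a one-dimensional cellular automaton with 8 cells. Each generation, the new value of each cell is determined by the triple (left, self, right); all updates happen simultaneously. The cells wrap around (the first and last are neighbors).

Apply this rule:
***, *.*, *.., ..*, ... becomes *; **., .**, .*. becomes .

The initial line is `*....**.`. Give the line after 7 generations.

.****..*
*.**.**.
.*..*..*
*.**.**.  (repeats generation 2; period 2)
generation 7: .*..*..*

.*..*..*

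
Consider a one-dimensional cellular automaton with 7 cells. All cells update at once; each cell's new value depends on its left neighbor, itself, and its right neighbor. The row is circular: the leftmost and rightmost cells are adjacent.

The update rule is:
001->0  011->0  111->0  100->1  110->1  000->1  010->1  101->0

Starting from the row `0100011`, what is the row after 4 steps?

0110100

0111001
0001101
1100101
0110100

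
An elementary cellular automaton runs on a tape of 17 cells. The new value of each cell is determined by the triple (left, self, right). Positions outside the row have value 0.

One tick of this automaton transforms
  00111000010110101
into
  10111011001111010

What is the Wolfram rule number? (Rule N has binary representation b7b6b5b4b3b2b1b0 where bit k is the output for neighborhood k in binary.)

233

position 3: 111 → 1  (bit 7 = 1)
position 4: 110 → 1  (bit 6 = 1)
position 10: 101 → 1  (bit 5 = 1)
position 5: 100 → 0  (bit 4 = 0)
position 2: 011 → 1  (bit 3 = 1)
position 9: 010 → 0  (bit 2 = 0)
position 1: 001 → 0  (bit 1 = 0)
position 0: 000 → 1  (bit 0 = 1)
bits b7..b0 = 11101001 = 233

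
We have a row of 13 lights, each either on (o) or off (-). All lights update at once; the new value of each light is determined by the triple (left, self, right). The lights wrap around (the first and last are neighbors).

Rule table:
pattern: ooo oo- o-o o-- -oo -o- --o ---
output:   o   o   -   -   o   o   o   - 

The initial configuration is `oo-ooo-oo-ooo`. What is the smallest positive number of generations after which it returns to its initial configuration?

oo-ooo-oo-ooo

1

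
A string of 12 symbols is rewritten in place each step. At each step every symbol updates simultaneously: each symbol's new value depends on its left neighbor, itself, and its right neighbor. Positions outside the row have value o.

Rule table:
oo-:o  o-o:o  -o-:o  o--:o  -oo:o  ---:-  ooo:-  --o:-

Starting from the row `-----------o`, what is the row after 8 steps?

o----------o
oo---------o
-oo--------o
oooo-------o
---oo------o
o--ooo-----o
oo-o-oo----o
-ooooooo---o

-ooooooo---o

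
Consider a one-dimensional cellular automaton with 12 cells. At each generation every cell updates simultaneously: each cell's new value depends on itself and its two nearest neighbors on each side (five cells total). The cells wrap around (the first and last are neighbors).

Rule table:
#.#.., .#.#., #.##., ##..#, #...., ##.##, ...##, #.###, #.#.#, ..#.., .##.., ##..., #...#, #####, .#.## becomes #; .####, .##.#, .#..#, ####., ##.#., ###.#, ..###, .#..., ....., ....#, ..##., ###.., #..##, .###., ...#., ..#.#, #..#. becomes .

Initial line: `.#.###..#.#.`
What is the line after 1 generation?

..##..#..##.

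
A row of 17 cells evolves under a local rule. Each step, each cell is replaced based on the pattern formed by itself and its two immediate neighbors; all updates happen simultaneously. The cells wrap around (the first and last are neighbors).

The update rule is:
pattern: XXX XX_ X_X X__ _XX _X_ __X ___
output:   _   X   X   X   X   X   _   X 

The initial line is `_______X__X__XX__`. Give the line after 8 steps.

XXXXXXXX_X______X

step 1: XXXXXX_XX_XX_XXXX
step 2: _____XXXXXXXXX___
step 3: XXXX_X_______XXXX
step 4: ___XXXXXXXXX_X___
step 5: XX_X_______XXXXXX
step 6: _XXXXXXXXX_X_____
step 7: _X_______XXXXXXXX
step 8: XXXXXXXX_X______X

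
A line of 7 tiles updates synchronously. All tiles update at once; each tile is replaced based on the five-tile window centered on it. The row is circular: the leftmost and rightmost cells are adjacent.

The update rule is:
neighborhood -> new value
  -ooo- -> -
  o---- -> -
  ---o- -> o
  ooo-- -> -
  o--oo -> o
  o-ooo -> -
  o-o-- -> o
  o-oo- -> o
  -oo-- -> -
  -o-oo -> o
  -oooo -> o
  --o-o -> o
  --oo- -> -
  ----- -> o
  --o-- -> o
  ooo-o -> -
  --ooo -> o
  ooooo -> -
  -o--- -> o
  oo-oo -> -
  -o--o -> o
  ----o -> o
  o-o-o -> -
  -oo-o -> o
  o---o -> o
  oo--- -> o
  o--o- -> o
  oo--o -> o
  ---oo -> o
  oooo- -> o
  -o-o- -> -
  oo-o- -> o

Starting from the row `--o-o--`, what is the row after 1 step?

ooo-oo-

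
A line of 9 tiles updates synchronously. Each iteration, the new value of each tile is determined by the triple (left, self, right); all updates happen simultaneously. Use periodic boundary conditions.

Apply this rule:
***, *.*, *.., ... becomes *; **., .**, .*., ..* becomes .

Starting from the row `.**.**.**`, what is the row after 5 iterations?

*..*..*..
.*..*..*.
..*..*..*
*..*..*..  (repeats iteration 1; period 3)
iteration 5: .*..*..*.

.*..*..*.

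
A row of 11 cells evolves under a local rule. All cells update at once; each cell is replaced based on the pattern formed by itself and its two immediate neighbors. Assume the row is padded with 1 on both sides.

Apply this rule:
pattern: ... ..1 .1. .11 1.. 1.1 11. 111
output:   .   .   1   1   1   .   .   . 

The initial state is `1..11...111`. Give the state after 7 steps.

.1.1.1..1..
.1.1.11.11.
.1.1.1..1..  (repeats step 1; period 2)
step 7: .1.1.1..1..

.1.1.1..1..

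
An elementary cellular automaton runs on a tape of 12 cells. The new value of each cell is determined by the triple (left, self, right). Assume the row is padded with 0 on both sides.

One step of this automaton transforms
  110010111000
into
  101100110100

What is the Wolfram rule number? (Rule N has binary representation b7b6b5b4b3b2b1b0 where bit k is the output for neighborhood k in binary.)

position 7: 111 → 1  (bit 7 = 1)
position 1: 110 → 0  (bit 6 = 0)
position 5: 101 → 0  (bit 5 = 0)
position 2: 100 → 1  (bit 4 = 1)
position 0: 011 → 1  (bit 3 = 1)
position 4: 010 → 0  (bit 2 = 0)
position 3: 001 → 1  (bit 1 = 1)
position 10: 000 → 0  (bit 0 = 0)
bits b7..b0 = 10011010 = 154

154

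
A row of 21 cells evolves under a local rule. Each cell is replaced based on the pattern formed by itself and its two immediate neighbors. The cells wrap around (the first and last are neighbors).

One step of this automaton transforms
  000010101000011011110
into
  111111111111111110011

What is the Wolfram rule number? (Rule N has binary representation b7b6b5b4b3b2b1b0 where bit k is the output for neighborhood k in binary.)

position 17: 111 → 0  (bit 7 = 0)
position 14: 110 → 1  (bit 6 = 1)
position 5: 101 → 1  (bit 5 = 1)
position 9: 100 → 1  (bit 4 = 1)
position 13: 011 → 1  (bit 3 = 1)
position 4: 010 → 1  (bit 2 = 1)
position 3: 001 → 1  (bit 1 = 1)
position 0: 000 → 1  (bit 0 = 1)
bits b7..b0 = 01111111 = 127

127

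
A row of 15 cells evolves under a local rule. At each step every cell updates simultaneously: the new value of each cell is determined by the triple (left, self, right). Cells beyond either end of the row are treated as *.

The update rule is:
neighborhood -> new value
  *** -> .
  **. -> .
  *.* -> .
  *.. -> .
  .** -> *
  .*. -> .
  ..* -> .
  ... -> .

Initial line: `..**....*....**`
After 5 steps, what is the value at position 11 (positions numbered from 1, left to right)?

.

..*..........*.
...............
...............  (fixed point — unchanged through step 5)
position 11 holds .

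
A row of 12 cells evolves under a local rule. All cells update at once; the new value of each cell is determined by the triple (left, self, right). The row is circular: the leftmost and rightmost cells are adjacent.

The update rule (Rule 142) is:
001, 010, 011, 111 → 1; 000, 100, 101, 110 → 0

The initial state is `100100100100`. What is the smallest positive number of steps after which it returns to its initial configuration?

6

101101101101
001001001001
011011011011
010010010010
110110110110
100100100100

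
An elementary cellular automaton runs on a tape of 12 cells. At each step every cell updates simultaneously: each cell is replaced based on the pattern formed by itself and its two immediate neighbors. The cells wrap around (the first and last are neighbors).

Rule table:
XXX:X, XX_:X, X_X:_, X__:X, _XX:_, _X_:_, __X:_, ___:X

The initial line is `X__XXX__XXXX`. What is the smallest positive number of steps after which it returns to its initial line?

12

XX__XXX__XXX
XXX__XXX__XX
XXXX__XXX__X
XXXXX__XXX__
_XXXXX__XXX_
__XXXXX__XXX
X__XXXXX__XX
XX__XXXXX__X
XXX__XXXXX__
_XXX__XXXXX_
__XXX__XXXXX
X__XXX__XXXX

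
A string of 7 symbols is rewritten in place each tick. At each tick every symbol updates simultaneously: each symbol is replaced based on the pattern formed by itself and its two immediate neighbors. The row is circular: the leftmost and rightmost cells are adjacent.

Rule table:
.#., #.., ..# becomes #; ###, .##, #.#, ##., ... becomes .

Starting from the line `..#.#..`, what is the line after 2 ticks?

#.....#

tick 1: .##.##.
tick 2: #.....#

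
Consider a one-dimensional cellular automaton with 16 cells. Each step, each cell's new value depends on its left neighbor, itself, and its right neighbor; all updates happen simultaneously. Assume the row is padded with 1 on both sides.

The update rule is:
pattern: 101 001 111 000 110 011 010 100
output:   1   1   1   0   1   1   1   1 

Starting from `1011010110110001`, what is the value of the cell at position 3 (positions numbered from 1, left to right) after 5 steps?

1111111111111011
1111111111111111
1111111111111111  (fixed point — unchanged through step 5)
position 3 holds 1

1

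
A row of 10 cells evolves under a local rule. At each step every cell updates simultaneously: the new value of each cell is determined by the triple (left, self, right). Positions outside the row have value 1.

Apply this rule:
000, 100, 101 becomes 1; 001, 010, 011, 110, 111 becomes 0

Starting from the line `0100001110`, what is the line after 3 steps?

step 1: 1011100001
step 2: 0100011100
step 3: 1011000010

1011000010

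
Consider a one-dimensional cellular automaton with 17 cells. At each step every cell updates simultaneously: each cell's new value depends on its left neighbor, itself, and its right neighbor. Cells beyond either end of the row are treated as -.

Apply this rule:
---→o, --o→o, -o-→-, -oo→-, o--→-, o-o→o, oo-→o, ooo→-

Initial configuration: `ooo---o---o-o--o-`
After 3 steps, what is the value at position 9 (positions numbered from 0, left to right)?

-

--o-oo--oo-o--o--
oo-o-o-o-oo--o--o
-oo-o-o-o-o-o--o-
position 9 holds -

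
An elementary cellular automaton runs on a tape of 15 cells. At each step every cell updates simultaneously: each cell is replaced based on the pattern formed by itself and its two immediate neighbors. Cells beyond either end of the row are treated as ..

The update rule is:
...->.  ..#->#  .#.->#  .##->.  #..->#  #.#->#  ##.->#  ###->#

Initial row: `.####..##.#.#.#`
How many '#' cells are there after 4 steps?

12

#.#####.#######
##.#####.######
.##.#####.#####
#.##.#####.####
count of #: 12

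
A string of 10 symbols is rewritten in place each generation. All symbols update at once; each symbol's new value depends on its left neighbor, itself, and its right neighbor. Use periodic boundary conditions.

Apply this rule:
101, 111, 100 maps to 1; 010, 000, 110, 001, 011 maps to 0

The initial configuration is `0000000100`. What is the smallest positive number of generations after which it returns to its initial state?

10

0000000010
0000000001
1000000000
0100000000
0010000000
0001000000
0000100000
0000010000
0000001000
0000000100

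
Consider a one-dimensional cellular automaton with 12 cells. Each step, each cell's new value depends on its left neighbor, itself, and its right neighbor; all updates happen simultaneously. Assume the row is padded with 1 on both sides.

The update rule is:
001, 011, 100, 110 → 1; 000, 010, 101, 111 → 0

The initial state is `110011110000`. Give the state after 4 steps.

111011000001

011110011001
010011111111
001110000000
111011000001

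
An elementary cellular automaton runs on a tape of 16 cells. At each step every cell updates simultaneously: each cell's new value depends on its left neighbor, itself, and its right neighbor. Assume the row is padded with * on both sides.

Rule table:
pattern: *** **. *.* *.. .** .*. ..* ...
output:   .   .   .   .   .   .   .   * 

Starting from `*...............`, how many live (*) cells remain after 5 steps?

14

..*************.
................
.**************.
................  (repeats step 2; period 2)
step 5: .**************.
count of *: 14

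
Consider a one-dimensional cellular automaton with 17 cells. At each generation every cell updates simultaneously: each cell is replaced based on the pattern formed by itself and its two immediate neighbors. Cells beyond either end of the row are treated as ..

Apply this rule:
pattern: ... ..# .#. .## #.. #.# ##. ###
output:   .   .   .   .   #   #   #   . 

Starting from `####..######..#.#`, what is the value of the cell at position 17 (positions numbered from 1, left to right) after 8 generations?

.

...##......##..#.
....##......##..#
.....##......##..
......##......##.
.......##......##
........##......#
.........##......
..........##.....
position 17 holds .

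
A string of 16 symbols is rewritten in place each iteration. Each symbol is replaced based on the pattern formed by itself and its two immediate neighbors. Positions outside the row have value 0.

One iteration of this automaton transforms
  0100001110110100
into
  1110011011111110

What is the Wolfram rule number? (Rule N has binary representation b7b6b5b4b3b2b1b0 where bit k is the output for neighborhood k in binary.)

position 7: 111 → 0  (bit 7 = 0)
position 8: 110 → 1  (bit 6 = 1)
position 9: 101 → 1  (bit 5 = 1)
position 2: 100 → 1  (bit 4 = 1)
position 6: 011 → 1  (bit 3 = 1)
position 1: 010 → 1  (bit 2 = 1)
position 0: 001 → 1  (bit 1 = 1)
position 3: 000 → 0  (bit 0 = 0)
bits b7..b0 = 01111110 = 126

126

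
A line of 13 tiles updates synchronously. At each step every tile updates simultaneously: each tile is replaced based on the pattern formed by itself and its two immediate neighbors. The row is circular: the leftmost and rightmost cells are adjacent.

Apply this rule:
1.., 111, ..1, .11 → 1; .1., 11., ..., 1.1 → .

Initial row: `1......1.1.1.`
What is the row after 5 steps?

..1..........

.1....1......
1.1..1.1.....
...11...1...1
1.11.1.1.1.1.
..1..........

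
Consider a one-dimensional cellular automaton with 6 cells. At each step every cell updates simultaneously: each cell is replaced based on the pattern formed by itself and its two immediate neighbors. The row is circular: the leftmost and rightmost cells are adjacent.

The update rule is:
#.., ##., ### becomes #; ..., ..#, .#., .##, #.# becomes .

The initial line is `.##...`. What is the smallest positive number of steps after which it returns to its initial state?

6

..##..
...##.
....##
#....#
##....
.##...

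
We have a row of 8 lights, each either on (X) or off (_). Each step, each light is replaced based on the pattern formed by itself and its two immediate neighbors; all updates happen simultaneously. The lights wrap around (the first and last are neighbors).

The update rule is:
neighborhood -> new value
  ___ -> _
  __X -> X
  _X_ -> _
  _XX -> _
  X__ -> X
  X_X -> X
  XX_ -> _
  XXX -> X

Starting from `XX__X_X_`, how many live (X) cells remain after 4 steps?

4

__XX_X_X
XX__X_X_  (repeats step 0; period 2)
step 4: XX__X_X_
count of X: 4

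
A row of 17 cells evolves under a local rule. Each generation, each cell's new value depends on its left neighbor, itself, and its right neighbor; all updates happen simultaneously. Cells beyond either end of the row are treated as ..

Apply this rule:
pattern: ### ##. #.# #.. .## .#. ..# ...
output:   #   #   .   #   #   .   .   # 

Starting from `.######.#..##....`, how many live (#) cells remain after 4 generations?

15

generation 1: .######..#.######
generation 2: .#######...######
generation 3: .#########.######
generation 4: .#########.######
count of #: 15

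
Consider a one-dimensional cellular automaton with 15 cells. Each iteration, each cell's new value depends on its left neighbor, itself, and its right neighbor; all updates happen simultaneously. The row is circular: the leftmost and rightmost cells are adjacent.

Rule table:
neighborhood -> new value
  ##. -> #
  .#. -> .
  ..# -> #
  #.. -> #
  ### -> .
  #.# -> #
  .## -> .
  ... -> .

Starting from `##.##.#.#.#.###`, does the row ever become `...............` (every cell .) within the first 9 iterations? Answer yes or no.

no

.##.##.#.#.#...
#.##.##.#.#.#..
.#.##.##.#.#.##
#.#.##.##.#.#.#
##.#.##.##.#.#.
.##.#.##.##.#.#
#.##.#.##.##.#.
.#.##.#.##.##.#
#.#.##.#.##.##.
iteration 9 is #.#.##.#.##.##., still not uniform .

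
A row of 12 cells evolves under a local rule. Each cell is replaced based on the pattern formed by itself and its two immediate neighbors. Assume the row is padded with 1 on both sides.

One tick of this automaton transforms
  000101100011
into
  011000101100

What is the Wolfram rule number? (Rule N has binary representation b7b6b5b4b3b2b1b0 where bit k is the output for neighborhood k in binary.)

position 11: 111 → 0  (bit 7 = 0)
position 6: 110 → 1  (bit 6 = 1)
position 4: 101 → 0  (bit 5 = 0)
position 0: 100 → 0  (bit 4 = 0)
position 5: 011 → 0  (bit 3 = 0)
position 3: 010 → 0  (bit 2 = 0)
position 2: 001 → 1  (bit 1 = 1)
position 1: 000 → 1  (bit 0 = 1)
bits b7..b0 = 01000011 = 67

67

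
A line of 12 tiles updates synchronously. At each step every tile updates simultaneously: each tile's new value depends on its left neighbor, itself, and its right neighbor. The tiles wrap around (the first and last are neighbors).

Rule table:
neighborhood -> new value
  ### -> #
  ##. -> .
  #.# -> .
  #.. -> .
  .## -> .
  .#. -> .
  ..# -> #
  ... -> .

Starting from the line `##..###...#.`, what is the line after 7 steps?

...#.....#..

step 1: ...#.#...#..
step 2: ..#.....#...
step 3: .#.....#....
step 4: #.....#.....
step 5: .....#.....#
step 6: ....#.....#.
step 7: ...#.....#..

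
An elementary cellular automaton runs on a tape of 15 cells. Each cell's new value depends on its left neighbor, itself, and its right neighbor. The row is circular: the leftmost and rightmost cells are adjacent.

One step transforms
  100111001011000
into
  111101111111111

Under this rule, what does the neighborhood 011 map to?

1

At position 3 the neighborhood is 011; the next row has 1 there.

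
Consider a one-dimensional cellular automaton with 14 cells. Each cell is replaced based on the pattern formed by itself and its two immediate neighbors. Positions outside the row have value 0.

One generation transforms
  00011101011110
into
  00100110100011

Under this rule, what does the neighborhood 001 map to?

1

At position 2 the neighborhood is 001; the next row has 1 there.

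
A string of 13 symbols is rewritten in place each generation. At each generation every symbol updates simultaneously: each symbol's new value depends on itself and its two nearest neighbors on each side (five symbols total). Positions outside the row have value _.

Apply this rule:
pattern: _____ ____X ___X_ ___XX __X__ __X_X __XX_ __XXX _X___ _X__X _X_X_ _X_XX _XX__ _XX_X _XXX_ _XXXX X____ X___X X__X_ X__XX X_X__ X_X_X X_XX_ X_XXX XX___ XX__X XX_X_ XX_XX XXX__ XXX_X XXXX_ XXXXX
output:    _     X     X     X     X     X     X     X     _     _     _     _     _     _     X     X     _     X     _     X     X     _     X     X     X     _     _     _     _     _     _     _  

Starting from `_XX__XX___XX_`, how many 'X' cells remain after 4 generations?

6

XX__XX_XXXX_X
X__XX__XX___X
X_XX__XX_XXXX
X_X__XX__XX__
count of X: 6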